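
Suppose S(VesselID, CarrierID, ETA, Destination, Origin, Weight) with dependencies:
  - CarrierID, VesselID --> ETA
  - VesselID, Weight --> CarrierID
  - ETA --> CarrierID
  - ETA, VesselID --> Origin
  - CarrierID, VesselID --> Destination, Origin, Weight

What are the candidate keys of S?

No FD produces {VesselID}, so it must be in every candidate key.
{CarrierID, VesselID}⁺ = {CarrierID, Destination, ETA, Origin, VesselID, Weight}, which is every attribute, so {CarrierID, VesselID} is a candidate key.
{ETA, VesselID}⁺ = {CarrierID, Destination, ETA, Origin, VesselID, Weight}, which is every attribute, so {ETA, VesselID} is a candidate key.
{VesselID, Weight}⁺ = {CarrierID, Destination, ETA, Origin, VesselID, Weight}, which is every attribute, so {VesselID, Weight} is a candidate key.
No proper subset of any of these is a key, and no other minimal superkey exists.

{CarrierID, VesselID}, {ETA, VesselID}, {VesselID, Weight}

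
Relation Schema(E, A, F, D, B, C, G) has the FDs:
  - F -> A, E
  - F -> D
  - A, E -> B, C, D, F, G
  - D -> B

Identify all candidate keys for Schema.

{F}⁺ = {A, B, C, D, E, F, G} — all of the relation — so {F} is a candidate key.
{A, E}⁺ = {A, B, C, D, E, F, G} — all of the relation — so {A, E} is a candidate key.
These are minimal and exhaustive — every other superkey contains one of them.

{A, E}, {F}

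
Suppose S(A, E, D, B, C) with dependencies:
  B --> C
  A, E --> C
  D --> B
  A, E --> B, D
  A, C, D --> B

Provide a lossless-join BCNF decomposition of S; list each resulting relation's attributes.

Candidate key of the original relation: {A, E}.
{A, B, C, D, E}: {B} determines {B, C} here but is not a superkey — split on B --> C, giving {B, C} and {A, B, D, E}.
{B, C} is in BCNF.
{A, B, D, E}: {D} determines {B, D} here but is not a superkey — split on D --> B, giving {B, D} and {A, D, E}.
{B, D} is in BCNF.
{A, D, E} is in BCNF.

{A, D, E}; {B, C}; {B, D}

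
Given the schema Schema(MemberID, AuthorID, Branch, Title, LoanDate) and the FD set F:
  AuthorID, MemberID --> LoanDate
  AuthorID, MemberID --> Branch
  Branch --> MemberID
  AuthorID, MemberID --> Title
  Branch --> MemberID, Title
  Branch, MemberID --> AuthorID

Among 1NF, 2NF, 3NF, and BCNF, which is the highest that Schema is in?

Candidate keys: {AuthorID, MemberID}, {Branch}. Prime attributes: {AuthorID, Branch, MemberID}.
Every FD has a superkey on the left, so the relation is in BCNF.

BCNF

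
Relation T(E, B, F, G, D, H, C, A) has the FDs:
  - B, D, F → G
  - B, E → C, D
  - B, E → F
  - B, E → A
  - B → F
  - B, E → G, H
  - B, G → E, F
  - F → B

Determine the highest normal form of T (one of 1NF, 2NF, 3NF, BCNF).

3NF

Candidate keys: {B, D}, {B, E}, {B, G}, {D, F}, {E, F}, {F, G}. Prime attributes: {B, D, E, F, G}.
B → F: {B}⁺ = {B, F}, which is not all of the attributes, so the left side is not a superkey — BCNF is violated.
But every attribute on its right side ({F}) is prime, and the same holds for every other non-superkey FD, so 3NF still holds.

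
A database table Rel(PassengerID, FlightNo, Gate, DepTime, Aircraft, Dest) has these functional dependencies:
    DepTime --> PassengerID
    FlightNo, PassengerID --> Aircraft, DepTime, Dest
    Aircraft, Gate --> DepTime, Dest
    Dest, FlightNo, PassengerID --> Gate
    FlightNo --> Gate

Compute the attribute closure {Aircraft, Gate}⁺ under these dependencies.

{Aircraft, DepTime, Dest, Gate, PassengerID}

Start with {Aircraft, Gate}.
Aircraft, Gate --> DepTime, Dest applies; add {DepTime, Dest} → now {Aircraft, DepTime, Dest, Gate}.
DepTime --> PassengerID applies; add {PassengerID} → now {Aircraft, DepTime, Dest, Gate, PassengerID}.
No further FD applies.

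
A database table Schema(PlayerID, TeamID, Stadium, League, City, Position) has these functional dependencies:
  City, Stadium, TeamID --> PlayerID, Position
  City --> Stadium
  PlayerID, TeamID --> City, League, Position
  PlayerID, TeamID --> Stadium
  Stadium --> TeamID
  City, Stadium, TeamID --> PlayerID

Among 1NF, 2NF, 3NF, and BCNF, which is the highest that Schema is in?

3NF

Candidate keys: {City}, {PlayerID, Stadium}, {PlayerID, TeamID}. Prime attributes: {City, PlayerID, Stadium, TeamID}.
For Stadium --> TeamID we have {Stadium}⁺ = {Stadium, TeamID}; {Stadium} is not a superkey, so BCNF fails.
Its right-hand attributes {TeamID} are all prime, as are those of every other non-superkey FD — the relation is in 3NF.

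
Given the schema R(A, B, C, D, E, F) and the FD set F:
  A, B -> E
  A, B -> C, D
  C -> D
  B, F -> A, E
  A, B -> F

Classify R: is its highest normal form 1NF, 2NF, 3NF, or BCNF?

2NF

Candidate keys: {A, B}, {B, F}. Prime attributes: {A, B, F}.
C -> D: {C}⁺ = {C, D}, which is not all of the attributes, so the left side is not a superkey — BCNF is violated.
Because {D} is non-prime and the left side of C -> D is not a superkey, the relation is not in 3NF.
Checking every proper subset of each key, none determines a non-prime attribute — 2NF is satisfied.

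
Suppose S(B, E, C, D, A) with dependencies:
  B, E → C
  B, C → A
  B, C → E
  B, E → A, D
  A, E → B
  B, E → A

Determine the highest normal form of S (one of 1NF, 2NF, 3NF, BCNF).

Candidate keys: {A, E}, {B, C}, {B, E}. Prime attributes: {A, B, C, E}.
Each dependency's left side is a superkey — BCNF holds.

BCNF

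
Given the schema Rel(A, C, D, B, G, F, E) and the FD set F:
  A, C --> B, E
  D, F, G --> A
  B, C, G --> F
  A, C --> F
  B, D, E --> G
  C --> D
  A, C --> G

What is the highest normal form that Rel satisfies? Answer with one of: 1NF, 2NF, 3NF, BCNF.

1NF

Candidate keys: {A, C}, {B, C, E}, {B, C, G}, {C, F, G}. Prime attributes: {A, B, C, E, F, G}.
D, F, G --> A: {D, F, G}⁺ = {A, D, F, G}, which is not all of the attributes, so the left side is not a superkey — BCNF is violated.
Because {D} is non-prime and the left side of C --> D is not a superkey, the relation is not in 3NF.
The proper key subset {C} of {A, C} determines non-prime {D}, so the relation is not even in 2NF.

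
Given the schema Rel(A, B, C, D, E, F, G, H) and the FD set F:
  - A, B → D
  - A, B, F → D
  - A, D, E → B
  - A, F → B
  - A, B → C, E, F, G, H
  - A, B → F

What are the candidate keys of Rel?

{A, B}, {A, D, E}, {A, F}

{A} never appears on the right of any FD, so every key must include it.
Closure of {A, B} is {A, B, C, D, E, F, G, H}, the whole schema; {A, B} is a candidate key.
Closure of {A, F} is {A, B, C, D, E, F, G, H}, the whole schema; {A, F} is a candidate key.
Closure of {A, D, E} is {A, B, C, D, E, F, G, H}, the whole schema; {A, D, E} is a candidate key.
No proper subset of any of these is a key, and no other minimal superkey exists.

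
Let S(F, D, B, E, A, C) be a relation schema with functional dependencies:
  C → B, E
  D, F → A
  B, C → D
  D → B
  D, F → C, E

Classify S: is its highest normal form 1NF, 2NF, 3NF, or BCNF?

1NF

Candidate keys: {C, F}, {D, F}. Prime attributes: {C, D, F}.
C → B, E breaks BCNF: {C}⁺ = {B, C, D, E}, so {C} is not a superkey.
C → B, E has non-prime {B, E} on the right and a non-superkey on the left, so 3NF fails.
{C} is a proper subset of the key {C, F}, and {C}⁺ contains the non-prime attributes {B, E} — a partial dependency, so 2NF is violated.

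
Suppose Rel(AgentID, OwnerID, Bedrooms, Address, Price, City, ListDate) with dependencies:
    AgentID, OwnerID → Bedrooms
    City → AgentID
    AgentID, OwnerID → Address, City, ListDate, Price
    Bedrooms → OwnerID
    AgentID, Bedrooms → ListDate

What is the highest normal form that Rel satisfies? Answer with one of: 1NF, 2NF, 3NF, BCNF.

3NF

Candidate keys: {AgentID, Bedrooms}, {AgentID, OwnerID}, {Bedrooms, City}, {City, OwnerID}. Prime attributes: {AgentID, Bedrooms, City, OwnerID}.
For City → AgentID we have {City}⁺ = {AgentID, City}; {City} is not a superkey, so BCNF fails.
Its right-hand attributes {AgentID} are all prime, as are those of every other non-superkey FD — the relation is in 3NF.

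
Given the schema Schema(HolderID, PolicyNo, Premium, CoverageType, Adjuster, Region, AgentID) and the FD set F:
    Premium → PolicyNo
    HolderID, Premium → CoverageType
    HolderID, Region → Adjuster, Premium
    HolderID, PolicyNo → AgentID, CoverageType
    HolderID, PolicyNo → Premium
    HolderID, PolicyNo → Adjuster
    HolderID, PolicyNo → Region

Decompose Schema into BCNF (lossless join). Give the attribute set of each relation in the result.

{Adjuster, AgentID, CoverageType, HolderID, Premium, Region}; {PolicyNo, Premium}

Candidate keys of the original relation: {HolderID, PolicyNo}, {HolderID, Premium}, {HolderID, Region}.
{Adjuster, AgentID, CoverageType, HolderID, PolicyNo, Premium, Region}: {Premium} determines {PolicyNo, Premium} here but is not a superkey — split on Premium → PolicyNo, giving {PolicyNo, Premium} and {Adjuster, AgentID, CoverageType, HolderID, Premium, Region}.
{PolicyNo, Premium}: every determinant is a superkey — BCNF.
{Adjuster, AgentID, CoverageType, HolderID, Premium, Region}: every determinant is a superkey — BCNF.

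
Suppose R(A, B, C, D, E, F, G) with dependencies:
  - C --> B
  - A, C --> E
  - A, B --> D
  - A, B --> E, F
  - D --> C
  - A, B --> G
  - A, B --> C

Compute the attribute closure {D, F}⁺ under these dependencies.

{B, C, D, F}

Start with {D, F}.
D --> C applies; add {C} → now {C, D, F}.
C --> B applies; add {B} → now {B, C, D, F}.
No further FD applies.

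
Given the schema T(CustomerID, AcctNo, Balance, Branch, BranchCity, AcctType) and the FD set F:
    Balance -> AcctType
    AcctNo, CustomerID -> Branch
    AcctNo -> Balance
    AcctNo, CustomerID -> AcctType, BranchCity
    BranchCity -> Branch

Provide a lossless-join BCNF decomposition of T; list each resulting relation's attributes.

{AcctNo, Balance}; {AcctNo, BranchCity, CustomerID}; {AcctType, Balance}; {Branch, BranchCity}

Candidate key of the original relation: {AcctNo, CustomerID}.
Within {AcctNo, AcctType, Balance, Branch, BranchCity, CustomerID}: {Balance}⁺ ∩ {AcctNo, AcctType, Balance, Branch, BranchCity, CustomerID} = {AcctType, Balance}, not the whole set, so Balance -> AcctType violates BCNF; decompose into {AcctType, Balance} and {AcctNo, Balance, Branch, BranchCity, CustomerID}.
{AcctType, Balance} has no BCNF violation.
Within {AcctNo, Balance, Branch, BranchCity, CustomerID}: {AcctNo}⁺ ∩ {AcctNo, Balance, Branch, BranchCity, CustomerID} = {AcctNo, Balance}, not the whole set, so AcctNo -> Balance violates BCNF; decompose into {AcctNo, Balance} and {AcctNo, Branch, BranchCity, CustomerID}.
{AcctNo, Balance} has no BCNF violation.
Within {AcctNo, Branch, BranchCity, CustomerID}: {BranchCity}⁺ ∩ {AcctNo, Branch, BranchCity, CustomerID} = {Branch, BranchCity}, not the whole set, so BranchCity -> Branch violates BCNF; decompose into {Branch, BranchCity} and {AcctNo, BranchCity, CustomerID}.
{Branch, BranchCity} has no BCNF violation.
{AcctNo, BranchCity, CustomerID} has no BCNF violation.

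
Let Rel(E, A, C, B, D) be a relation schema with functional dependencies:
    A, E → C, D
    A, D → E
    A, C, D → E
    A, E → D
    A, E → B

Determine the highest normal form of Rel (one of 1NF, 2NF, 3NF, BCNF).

Candidate keys: {A, D}, {A, E}. Prime attributes: {A, D, E}.
The left-hand side of every FD is a superkey, so BCNF is satisfied.

BCNF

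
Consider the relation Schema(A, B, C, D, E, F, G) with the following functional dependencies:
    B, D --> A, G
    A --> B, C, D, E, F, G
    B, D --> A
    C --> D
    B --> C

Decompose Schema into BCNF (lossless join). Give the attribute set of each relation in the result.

{A, B, C, E, F, G}; {C, D}

Candidate keys of the original relation: {A}, {B}.
{A, B, C, D, E, F, G}: {C} determines {C, D} here but is not a superkey — split on C --> D, giving {C, D} and {A, B, C, E, F, G}.
{C, D} is in BCNF.
{A, B, C, E, F, G} is in BCNF.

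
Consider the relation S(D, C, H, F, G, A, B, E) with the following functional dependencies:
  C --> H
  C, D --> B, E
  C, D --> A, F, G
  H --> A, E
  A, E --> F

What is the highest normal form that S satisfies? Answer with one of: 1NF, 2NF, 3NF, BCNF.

Candidate key: {C, D}. Prime attributes: {C, D}.
C --> H breaks BCNF: {C}⁺ = {A, C, E, F, H}, so {C} is not a superkey.
C --> H has non-prime {H} on the right and a non-superkey on the left, so 3NF fails.
The proper key subset {C} of {C, D} determines non-prime {A, E, F, H}, so the relation is not even in 2NF.

1NF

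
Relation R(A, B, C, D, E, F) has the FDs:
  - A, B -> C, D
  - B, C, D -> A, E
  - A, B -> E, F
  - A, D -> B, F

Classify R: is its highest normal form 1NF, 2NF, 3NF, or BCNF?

Candidate keys: {A, B}, {A, D}, {B, C, D}. Prime attributes: {A, B, C, D}.
The left-hand side of every FD is a superkey, so BCNF is satisfied.

BCNF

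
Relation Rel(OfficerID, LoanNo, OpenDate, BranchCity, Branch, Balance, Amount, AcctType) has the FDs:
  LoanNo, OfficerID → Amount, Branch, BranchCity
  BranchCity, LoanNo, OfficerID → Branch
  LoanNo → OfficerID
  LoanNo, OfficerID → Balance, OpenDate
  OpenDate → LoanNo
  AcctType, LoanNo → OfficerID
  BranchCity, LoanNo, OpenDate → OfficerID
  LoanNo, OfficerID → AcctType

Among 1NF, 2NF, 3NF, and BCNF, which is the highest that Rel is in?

BCNF

Candidate keys: {LoanNo}, {OpenDate}. Prime attributes: {LoanNo, OpenDate}.
Every FD has a superkey on the left, so the relation is in BCNF.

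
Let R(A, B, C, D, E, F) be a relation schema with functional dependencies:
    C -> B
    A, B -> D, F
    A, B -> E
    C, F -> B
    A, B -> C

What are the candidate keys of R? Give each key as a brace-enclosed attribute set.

{A, B}, {A, C}

Attributes never on any right-hand side: {A} — every candidate key must contain it.
{A, B}⁺ = {A, B, C, D, E, F} — all of the relation — so {A, B} is a candidate key.
{A, C}⁺ = {A, B, C, D, E, F} — all of the relation — so {A, C} is a candidate key.
These are minimal and exhaustive — every other superkey contains one of them.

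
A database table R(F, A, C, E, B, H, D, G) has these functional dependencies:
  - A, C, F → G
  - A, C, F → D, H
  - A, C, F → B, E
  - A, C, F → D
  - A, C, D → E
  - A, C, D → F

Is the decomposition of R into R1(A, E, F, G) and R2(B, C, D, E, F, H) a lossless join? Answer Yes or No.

No

The shared attributes are {E, F} and {E, F}⁺ = {E, F}.
The closure covers neither R1 nor R2 entirely; the join is not lossless.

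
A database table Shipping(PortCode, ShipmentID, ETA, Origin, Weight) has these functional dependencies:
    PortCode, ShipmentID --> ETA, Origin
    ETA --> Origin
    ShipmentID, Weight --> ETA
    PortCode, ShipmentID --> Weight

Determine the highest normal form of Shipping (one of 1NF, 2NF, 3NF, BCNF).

Candidate key: {PortCode, ShipmentID}. Prime attributes: {PortCode, ShipmentID}.
For ETA --> Origin we have {ETA}⁺ = {ETA, Origin}; {ETA} is not a superkey, so BCNF fails.
ETA --> Origin has non-prime {Origin} on the right and a non-superkey on the left, so 3NF fails.
No non-prime attribute depends on a proper subset of any candidate key, so 2NF holds.

2NF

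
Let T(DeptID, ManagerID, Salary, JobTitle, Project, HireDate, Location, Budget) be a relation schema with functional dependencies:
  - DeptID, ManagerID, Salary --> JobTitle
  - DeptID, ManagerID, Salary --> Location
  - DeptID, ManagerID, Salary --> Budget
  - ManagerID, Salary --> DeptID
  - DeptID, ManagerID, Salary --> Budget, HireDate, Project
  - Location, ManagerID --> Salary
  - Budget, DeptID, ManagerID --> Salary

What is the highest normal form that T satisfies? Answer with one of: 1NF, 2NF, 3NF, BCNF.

Candidate keys: {Budget, DeptID, ManagerID}, {Location, ManagerID}, {ManagerID, Salary}. Prime attributes: {Budget, DeptID, Location, ManagerID, Salary}.
Each dependency's left side is a superkey — BCNF holds.

BCNF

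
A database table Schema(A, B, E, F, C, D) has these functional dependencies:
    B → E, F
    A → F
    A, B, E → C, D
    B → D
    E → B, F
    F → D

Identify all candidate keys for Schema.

{A} never appears on the right of any FD, so every key must include it.
{A, B} is a candidate key since {A, B}⁺ = {A, B, C, D, E, F} covers every attribute.
{A, E} is a candidate key since {A, E}⁺ = {A, B, C, D, E, F} covers every attribute.
These are minimal and exhaustive — every other superkey contains one of them.

{A, B}, {A, E}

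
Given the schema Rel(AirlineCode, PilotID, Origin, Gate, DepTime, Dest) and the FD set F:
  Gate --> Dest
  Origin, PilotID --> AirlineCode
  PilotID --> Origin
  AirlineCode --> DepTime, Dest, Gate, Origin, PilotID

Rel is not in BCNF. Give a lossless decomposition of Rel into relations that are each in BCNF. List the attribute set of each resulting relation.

{AirlineCode, DepTime, Gate, Origin, PilotID}; {Dest, Gate}

Candidate keys of the original relation: {AirlineCode}, {PilotID}.
Within {AirlineCode, DepTime, Dest, Gate, Origin, PilotID}: {Gate}⁺ ∩ {AirlineCode, DepTime, Dest, Gate, Origin, PilotID} = {Dest, Gate}, not the whole set, so Gate --> Dest violates BCNF; decompose into {Dest, Gate} and {AirlineCode, DepTime, Gate, Origin, PilotID}.
{Dest, Gate}: every determinant is a superkey — BCNF.
{AirlineCode, DepTime, Gate, Origin, PilotID}: every determinant is a superkey — BCNF.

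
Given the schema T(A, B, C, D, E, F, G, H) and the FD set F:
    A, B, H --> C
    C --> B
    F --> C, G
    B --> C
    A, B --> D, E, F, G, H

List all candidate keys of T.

{A, B}, {A, C}, {A, F}

No FD produces {A}, so it must be in every candidate key.
{A, B} is a candidate key since {A, B}⁺ = {A, B, C, D, E, F, G, H} covers every attribute.
{A, C} is a candidate key since {A, C}⁺ = {A, B, C, D, E, F, G, H} covers every attribute.
{A, F} is a candidate key since {A, F}⁺ = {A, B, C, D, E, F, G, H} covers every attribute.
Any other superkey properly contains one of these, so there are no further candidate keys.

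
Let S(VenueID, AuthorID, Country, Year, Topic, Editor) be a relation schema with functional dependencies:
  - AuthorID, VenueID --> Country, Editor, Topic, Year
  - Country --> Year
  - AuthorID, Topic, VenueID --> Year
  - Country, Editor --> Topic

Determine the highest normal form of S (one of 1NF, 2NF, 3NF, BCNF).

Candidate key: {AuthorID, VenueID}. Prime attributes: {AuthorID, VenueID}.
Country --> Year: {Country}⁺ = {Country, Year}, which is not all of the attributes, so the left side is not a superkey — BCNF is violated.
Country --> Year has non-prime {Year} on the right and a non-superkey on the left, so 3NF fails.
Checking every proper subset of each key, none determines a non-prime attribute — 2NF is satisfied.

2NF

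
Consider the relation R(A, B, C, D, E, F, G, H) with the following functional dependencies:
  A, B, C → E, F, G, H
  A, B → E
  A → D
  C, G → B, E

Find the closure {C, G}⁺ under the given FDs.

Start with {C, G}.
C, G → B, E applies; add {B, E} → now {B, C, E, G}.
No further FD applies.

{B, C, E, G}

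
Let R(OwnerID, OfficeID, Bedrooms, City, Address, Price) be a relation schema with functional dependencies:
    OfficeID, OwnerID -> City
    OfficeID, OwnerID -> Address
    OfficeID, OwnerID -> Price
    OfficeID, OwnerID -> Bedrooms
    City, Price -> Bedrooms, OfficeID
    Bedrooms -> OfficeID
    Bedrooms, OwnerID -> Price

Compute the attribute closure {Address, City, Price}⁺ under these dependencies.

Start with {Address, City, Price}.
City, Price -> Bedrooms, OfficeID applies; add {Bedrooms, OfficeID} → now {Address, Bedrooms, City, OfficeID, Price}.
No further FD applies.

{Address, Bedrooms, City, OfficeID, Price}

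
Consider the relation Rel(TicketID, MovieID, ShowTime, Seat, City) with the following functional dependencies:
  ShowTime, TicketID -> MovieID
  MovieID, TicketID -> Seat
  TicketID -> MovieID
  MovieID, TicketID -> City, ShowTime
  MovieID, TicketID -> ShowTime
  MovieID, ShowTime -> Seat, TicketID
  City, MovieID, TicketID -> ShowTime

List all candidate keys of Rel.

{TicketID}⁺ = {City, MovieID, Seat, ShowTime, TicketID}, which is every attribute, so {TicketID} is a candidate key.
{MovieID, ShowTime}⁺ = {City, MovieID, Seat, ShowTime, TicketID}, which is every attribute, so {MovieID, ShowTime} is a candidate key.
Any other superkey properly contains one of these, so there are no further candidate keys.

{MovieID, ShowTime}, {TicketID}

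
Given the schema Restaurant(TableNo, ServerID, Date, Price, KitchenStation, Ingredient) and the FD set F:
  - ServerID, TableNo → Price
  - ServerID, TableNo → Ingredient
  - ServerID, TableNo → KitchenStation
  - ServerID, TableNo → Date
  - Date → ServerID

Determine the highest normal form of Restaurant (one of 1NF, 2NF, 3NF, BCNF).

Candidate keys: {Date, TableNo}, {ServerID, TableNo}. Prime attributes: {Date, ServerID, TableNo}.
Date → ServerID: {Date}⁺ = {Date, ServerID}, which is not all of the attributes, so the left side is not a superkey — BCNF is violated.
But every attribute on its right side ({ServerID}) is prime, and the same holds for every other non-superkey FD, so 3NF still holds.

3NF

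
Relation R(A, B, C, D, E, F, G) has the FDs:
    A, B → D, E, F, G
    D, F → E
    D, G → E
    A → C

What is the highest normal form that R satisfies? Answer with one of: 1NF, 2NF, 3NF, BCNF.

Candidate key: {A, B}. Prime attributes: {A, B}.
D, F → E breaks BCNF: {D, F}⁺ = {D, E, F}, so {D, F} is not a superkey.
D, F → E has non-prime {E} on the right and a non-superkey on the left, so 3NF fails.
Since {A} ⊂ {A, B} and {A}⁺ ⊇ {C} with {C} non-prime, there is a partial dependency; 2NF fails.

1NF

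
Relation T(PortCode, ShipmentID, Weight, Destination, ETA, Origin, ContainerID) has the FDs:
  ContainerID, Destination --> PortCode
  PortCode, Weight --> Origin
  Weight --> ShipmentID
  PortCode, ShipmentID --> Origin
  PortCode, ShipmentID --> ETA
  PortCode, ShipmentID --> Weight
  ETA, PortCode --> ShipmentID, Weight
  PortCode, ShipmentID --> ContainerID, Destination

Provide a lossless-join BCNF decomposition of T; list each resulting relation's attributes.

Candidate keys of the original relation: {ContainerID, Destination, ETA}, {ContainerID, Destination, ShipmentID}, {ContainerID, Destination, Weight}, {ETA, PortCode}, {PortCode, ShipmentID}, {PortCode, Weight}.
In {ContainerID, Destination, ETA, Origin, PortCode, ShipmentID, Weight}, {ContainerID, Destination} is not a superkey ({ContainerID, Destination}⁺ restricted to this set is {ContainerID, Destination, PortCode}), so split on ContainerID, Destination --> PortCode into {ContainerID, Destination, PortCode} and {ContainerID, Destination, ETA, Origin, ShipmentID, Weight}.
{ContainerID, Destination, PortCode}: every determinant is a superkey — BCNF.
In {ContainerID, Destination, ETA, Origin, ShipmentID, Weight}, {Weight} is not a superkey ({Weight}⁺ restricted to this set is {ShipmentID, Weight}), so split on Weight --> ShipmentID into {ShipmentID, Weight} and {ContainerID, Destination, ETA, Origin, Weight}.
{ShipmentID, Weight}: every determinant is a superkey — BCNF.
{ContainerID, Destination, ETA, Origin, Weight}: every determinant is a superkey — BCNF.

{ContainerID, Destination, ETA, Origin, Weight}; {ContainerID, Destination, PortCode}; {ShipmentID, Weight}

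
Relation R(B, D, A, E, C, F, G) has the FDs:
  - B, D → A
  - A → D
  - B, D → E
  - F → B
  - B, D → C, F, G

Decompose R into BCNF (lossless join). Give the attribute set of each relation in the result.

Candidate keys of the original relation: {A, B}, {A, F}, {B, D}, {D, F}.
{A, B, C, D, E, F, G}: {A} determines {A, D} here but is not a superkey — split on A → D, giving {A, D} and {A, B, C, E, F, G}.
{A, D}: every determinant is a superkey — BCNF.
{A, B, C, E, F, G}: {F} determines {B, F} here but is not a superkey — split on F → B, giving {B, F} and {A, C, E, F, G}.
{B, F}: every determinant is a superkey — BCNF.
{A, C, E, F, G}: every determinant is a superkey — BCNF.

{A, C, E, F, G}; {A, D}; {B, F}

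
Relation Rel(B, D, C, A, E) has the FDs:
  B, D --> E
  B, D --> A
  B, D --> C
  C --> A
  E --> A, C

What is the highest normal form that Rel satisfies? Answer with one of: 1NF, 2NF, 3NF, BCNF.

Candidate key: {B, D}. Prime attributes: {B, D}.
C --> A breaks BCNF: {C}⁺ = {A, C}, so {C} is not a superkey.
Because {A} is non-prime and the left side of C --> A is not a superkey, the relation is not in 3NF.
No proper subset of a key has a non-prime attribute in its closure, so there is no partial dependency; 2NF holds.

2NF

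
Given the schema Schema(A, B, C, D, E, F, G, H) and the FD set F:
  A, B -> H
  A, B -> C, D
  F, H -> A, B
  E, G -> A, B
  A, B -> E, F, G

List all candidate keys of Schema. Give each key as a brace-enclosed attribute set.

{A, B}, {E, G}, {F, H}

{A, B}⁺ = {A, B, C, D, E, F, G, H} — all of the relation — so {A, B} is a candidate key.
{E, G}⁺ = {A, B, C, D, E, F, G, H} — all of the relation — so {E, G} is a candidate key.
{F, H}⁺ = {A, B, C, D, E, F, G, H} — all of the relation — so {F, H} is a candidate key.
These are minimal and exhaustive — every other superkey contains one of them.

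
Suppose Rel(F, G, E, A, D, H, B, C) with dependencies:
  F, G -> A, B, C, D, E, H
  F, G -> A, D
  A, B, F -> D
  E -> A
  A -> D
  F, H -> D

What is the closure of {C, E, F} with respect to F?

Start with {C, E, F}.
E -> A applies; add {A} → now {A, C, E, F}.
A -> D applies; add {D} → now {A, C, D, E, F}.
No further FD applies.

{A, C, D, E, F}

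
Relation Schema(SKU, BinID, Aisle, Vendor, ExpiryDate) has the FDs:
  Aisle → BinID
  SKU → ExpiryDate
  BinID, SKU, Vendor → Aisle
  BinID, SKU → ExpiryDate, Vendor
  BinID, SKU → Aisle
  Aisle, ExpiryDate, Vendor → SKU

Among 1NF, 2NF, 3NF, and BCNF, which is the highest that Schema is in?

Candidate keys: {Aisle, ExpiryDate, Vendor}, {Aisle, SKU}, {BinID, SKU}. Prime attributes: {Aisle, BinID, ExpiryDate, SKU, Vendor}.
Aisle → BinID: {Aisle}⁺ = {Aisle, BinID}, which is not all of the attributes, so the left side is not a superkey — BCNF is violated.
Since {BinID} ⊆ prime attributes and every other non-superkey FD also has a prime right side, the schema is in 3NF.

3NF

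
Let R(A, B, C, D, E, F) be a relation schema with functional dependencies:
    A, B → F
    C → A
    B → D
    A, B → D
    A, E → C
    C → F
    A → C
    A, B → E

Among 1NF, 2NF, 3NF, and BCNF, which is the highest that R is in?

1NF

Candidate keys: {A, B}, {B, C}. Prime attributes: {A, B, C}.
C → A breaks BCNF: {C}⁺ = {A, C, F}, so {C} is not a superkey.
B → D determines the non-prime attribute {D} from a non-superkey — 3NF is violated.
{A} is a proper subset of the key {A, B}, and {A}⁺ contains the non-prime attribute {F} — a partial dependency, so 2NF is violated.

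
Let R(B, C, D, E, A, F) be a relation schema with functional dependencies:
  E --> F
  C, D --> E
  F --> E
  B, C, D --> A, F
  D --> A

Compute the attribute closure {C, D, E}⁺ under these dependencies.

{A, C, D, E, F}

Start with {C, D, E}.
E --> F applies; add {F} → now {C, D, E, F}.
D --> A applies; add {A} → now {A, C, D, E, F}.
No further FD applies.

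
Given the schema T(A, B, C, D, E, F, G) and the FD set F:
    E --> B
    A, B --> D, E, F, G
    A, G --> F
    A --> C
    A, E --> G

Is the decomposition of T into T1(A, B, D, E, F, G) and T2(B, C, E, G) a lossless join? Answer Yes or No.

Common attributes: {B, E, G}; their closure is {B, E, G}.
Neither T1 nor T2 is contained in that closure, so the decomposition is lossy.

No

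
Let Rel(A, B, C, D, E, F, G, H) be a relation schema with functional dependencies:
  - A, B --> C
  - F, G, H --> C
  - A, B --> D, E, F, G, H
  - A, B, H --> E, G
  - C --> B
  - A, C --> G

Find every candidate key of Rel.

{A, B}, {A, C}, {A, F, G, H}

{A} never appears on the right of any FD, so every key must include it.
{A, B} is a candidate key since {A, B}⁺ = {A, B, C, D, E, F, G, H} covers every attribute.
{A, C} is a candidate key since {A, C}⁺ = {A, B, C, D, E, F, G, H} covers every attribute.
{A, F, G, H} is a candidate key since {A, F, G, H}⁺ = {A, B, C, D, E, F, G, H} covers every attribute.
These are minimal and exhaustive — every other superkey contains one of them.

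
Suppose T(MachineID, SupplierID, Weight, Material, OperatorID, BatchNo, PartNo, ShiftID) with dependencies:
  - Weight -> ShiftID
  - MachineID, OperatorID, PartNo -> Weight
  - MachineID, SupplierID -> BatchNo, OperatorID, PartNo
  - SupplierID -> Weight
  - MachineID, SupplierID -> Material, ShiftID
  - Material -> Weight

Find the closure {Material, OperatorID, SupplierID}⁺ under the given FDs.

{Material, OperatorID, ShiftID, SupplierID, Weight}

Start with {Material, OperatorID, SupplierID}.
SupplierID -> Weight applies; add {Weight} → now {Material, OperatorID, SupplierID, Weight}.
Weight -> ShiftID applies; add {ShiftID} → now {Material, OperatorID, ShiftID, SupplierID, Weight}.
No further FD applies.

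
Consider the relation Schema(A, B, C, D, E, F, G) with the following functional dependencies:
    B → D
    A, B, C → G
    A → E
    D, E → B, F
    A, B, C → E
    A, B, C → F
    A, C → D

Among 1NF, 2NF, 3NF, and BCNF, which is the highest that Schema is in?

Candidate key: {A, C}. Prime attributes: {A, C}.
B → D: {B}⁺ = {B, D}, which is not all of the attributes, so the left side is not a superkey — BCNF is violated.
B → D determines the non-prime attribute {D} from a non-superkey — 3NF is violated.
Since {A} ⊂ {A, C} and {A}⁺ ⊇ {E} with {E} non-prime, there is a partial dependency; 2NF fails.

1NF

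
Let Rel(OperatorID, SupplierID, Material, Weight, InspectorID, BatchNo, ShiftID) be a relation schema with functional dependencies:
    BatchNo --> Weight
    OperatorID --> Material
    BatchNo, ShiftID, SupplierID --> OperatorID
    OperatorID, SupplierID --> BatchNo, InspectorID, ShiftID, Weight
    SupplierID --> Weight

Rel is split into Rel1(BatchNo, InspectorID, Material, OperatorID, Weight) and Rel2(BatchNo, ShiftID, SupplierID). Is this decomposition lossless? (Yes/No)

No

The shared attributes are {BatchNo} and {BatchNo}⁺ = {BatchNo, Weight}.
Rel1 ⊄ {BatchNo, Weight} and Rel2 ⊄ {BatchNo, Weight}, so the split is lossy.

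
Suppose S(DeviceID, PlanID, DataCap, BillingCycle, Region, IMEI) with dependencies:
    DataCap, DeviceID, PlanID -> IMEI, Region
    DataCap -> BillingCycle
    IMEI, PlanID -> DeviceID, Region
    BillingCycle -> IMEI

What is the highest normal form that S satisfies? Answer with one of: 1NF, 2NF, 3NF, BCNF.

Candidate key: {DataCap, PlanID}. Prime attributes: {DataCap, PlanID}.
DataCap -> BillingCycle breaks BCNF: {DataCap}⁺ = {BillingCycle, DataCap, IMEI}, so {DataCap} is not a superkey.
DataCap -> BillingCycle determines the non-prime attribute {BillingCycle} from a non-superkey — 3NF is violated.
{DataCap} is a proper subset of the key {DataCap, PlanID}, and {DataCap}⁺ contains the non-prime attributes {BillingCycle, IMEI} — a partial dependency, so 2NF is violated.

1NF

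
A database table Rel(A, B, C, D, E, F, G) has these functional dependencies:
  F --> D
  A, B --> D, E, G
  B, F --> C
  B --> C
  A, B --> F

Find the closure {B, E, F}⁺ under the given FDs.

Start with {B, E, F}.
F --> D applies; add {D} → now {B, D, E, F}.
B, F --> C applies; add {C} → now {B, C, D, E, F}.
No further FD applies.

{B, C, D, E, F}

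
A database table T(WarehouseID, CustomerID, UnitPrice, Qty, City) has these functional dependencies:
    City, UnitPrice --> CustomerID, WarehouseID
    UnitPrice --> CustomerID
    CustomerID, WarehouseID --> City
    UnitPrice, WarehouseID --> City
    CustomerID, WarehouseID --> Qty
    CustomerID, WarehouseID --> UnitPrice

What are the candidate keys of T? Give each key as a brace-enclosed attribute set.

{City, UnitPrice}, {CustomerID, WarehouseID}, {UnitPrice, WarehouseID}

{City, UnitPrice} is a candidate key since {City, UnitPrice}⁺ = {City, CustomerID, Qty, UnitPrice, WarehouseID} covers every attribute.
{CustomerID, WarehouseID} is a candidate key since {CustomerID, WarehouseID}⁺ = {City, CustomerID, Qty, UnitPrice, WarehouseID} covers every attribute.
{UnitPrice, WarehouseID} is a candidate key since {UnitPrice, WarehouseID}⁺ = {City, CustomerID, Qty, UnitPrice, WarehouseID} covers every attribute.
No proper subset of any of these is a key, and no other minimal superkey exists.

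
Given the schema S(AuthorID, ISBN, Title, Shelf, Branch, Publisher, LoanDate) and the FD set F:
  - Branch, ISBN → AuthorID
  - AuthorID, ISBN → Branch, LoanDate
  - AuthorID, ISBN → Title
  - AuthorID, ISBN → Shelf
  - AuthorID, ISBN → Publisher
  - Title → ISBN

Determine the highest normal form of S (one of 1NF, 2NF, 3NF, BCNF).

Candidate keys: {AuthorID, ISBN}, {AuthorID, Title}, {Branch, ISBN}, {Branch, Title}. Prime attributes: {AuthorID, Branch, ISBN, Title}.
For Title → ISBN we have {Title}⁺ = {ISBN, Title}; {Title} is not a superkey, so BCNF fails.
Its right-hand attributes {ISBN} are all prime, as are those of every other non-superkey FD — the relation is in 3NF.

3NF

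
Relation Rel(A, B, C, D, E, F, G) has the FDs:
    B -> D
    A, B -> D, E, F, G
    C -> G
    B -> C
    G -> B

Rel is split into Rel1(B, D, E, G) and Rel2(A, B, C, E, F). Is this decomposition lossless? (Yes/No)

The shared attributes are {B, E} and {B, E}⁺ = {B, C, D, E, G}.
This includes all of Rel1, so the common attributes are a superkey of Rel1 — the join is lossless.

Yes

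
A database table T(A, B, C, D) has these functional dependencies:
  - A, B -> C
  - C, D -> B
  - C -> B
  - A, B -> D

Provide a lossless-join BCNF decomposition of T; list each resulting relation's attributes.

{A, C, D}; {B, C}

Candidate keys of the original relation: {A, B}, {A, C}.
Within {A, B, C, D}: {C, D}⁺ ∩ {A, B, C, D} = {B, C, D}, not the whole set, so C, D -> B violates BCNF; decompose into {B, C, D} and {A, C, D}.
Within {B, C, D}: {C}⁺ ∩ {B, C, D} = {B, C}, not the whole set, so C -> B violates BCNF; decompose into {B, C} and {C, D}.
{B, C} is in BCNF.
{C, D} is in BCNF.
{A, C, D} is in BCNF.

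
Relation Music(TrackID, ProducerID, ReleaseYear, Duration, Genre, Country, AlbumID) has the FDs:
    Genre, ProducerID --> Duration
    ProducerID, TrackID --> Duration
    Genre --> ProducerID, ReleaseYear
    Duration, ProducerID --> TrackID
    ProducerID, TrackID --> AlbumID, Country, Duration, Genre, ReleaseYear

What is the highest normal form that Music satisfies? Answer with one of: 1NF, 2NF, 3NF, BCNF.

Candidate keys: {Duration, ProducerID}, {Genre}, {ProducerID, TrackID}. Prime attributes: {Duration, Genre, ProducerID, TrackID}.
The left-hand side of every FD is a superkey, so BCNF is satisfied.

BCNF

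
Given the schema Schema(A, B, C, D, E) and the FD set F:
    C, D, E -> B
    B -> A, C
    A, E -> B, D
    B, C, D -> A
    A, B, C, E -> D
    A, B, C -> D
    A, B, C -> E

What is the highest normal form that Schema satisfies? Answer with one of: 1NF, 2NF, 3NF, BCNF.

BCNF

Candidate keys: {A, E}, {B}, {C, D, E}. Prime attributes: {A, B, C, D, E}.
Each dependency's left side is a superkey — BCNF holds.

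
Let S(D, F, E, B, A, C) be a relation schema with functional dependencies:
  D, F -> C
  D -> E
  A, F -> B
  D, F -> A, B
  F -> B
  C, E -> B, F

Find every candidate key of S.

No FD produces {D}, so it must be in every candidate key.
{C, D} is a candidate key since {C, D}⁺ = {A, B, C, D, E, F} covers every attribute.
{D, F} is a candidate key since {D, F}⁺ = {A, B, C, D, E, F} covers every attribute.
These are minimal and exhaustive — every other superkey contains one of them.

{C, D}, {D, F}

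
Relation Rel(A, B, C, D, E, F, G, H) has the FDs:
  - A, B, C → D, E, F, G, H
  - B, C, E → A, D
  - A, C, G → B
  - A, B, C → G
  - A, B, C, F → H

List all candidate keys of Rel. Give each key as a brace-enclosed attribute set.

No FD produces {C}, so it must be in every candidate key.
{A, B, C} is a candidate key since {A, B, C}⁺ = {A, B, C, D, E, F, G, H} covers every attribute.
{A, C, G} is a candidate key since {A, C, G}⁺ = {A, B, C, D, E, F, G, H} covers every attribute.
{B, C, E} is a candidate key since {B, C, E}⁺ = {A, B, C, D, E, F, G, H} covers every attribute.
No proper subset of any of these is a key, and no other minimal superkey exists.

{A, B, C}, {A, C, G}, {B, C, E}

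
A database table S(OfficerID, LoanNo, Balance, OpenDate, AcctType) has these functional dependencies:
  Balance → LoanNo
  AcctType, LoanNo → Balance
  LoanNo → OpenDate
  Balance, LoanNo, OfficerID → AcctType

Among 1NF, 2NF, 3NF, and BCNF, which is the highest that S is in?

Candidate keys: {AcctType, LoanNo, OfficerID}, {Balance, OfficerID}. Prime attributes: {AcctType, Balance, LoanNo, OfficerID}.
For Balance → LoanNo we have {Balance}⁺ = {Balance, LoanNo, OpenDate}; {Balance} is not a superkey, so BCNF fails.
LoanNo → OpenDate determines the non-prime attribute {OpenDate} from a non-superkey — 3NF is violated.
{Balance} is a proper subset of the key {Balance, OfficerID}, and {Balance}⁺ contains the non-prime attribute {OpenDate} — a partial dependency, so 2NF is violated.

1NF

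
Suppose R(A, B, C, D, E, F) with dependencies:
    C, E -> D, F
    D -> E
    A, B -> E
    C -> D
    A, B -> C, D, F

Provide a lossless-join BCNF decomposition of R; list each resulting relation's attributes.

{A, B, C}; {C, D, F}; {C, E}; {D, E}

Candidate key of the original relation: {A, B}.
{A, B, C, D, E, F}: {C, E} determines {C, D, E, F} here but is not a superkey — split on C, E -> D, F, giving {C, D, E, F} and {A, B, C, E}.
{C, D, E, F}: {D} determines {D, E} here but is not a superkey — split on D -> E, giving {D, E} and {C, D, F}.
{D, E} is in BCNF.
{C, D, F} is in BCNF.
{A, B, C, E}: {C} determines {C, E} here but is not a superkey — split on C -> E, giving {C, E} and {A, B, C}.
{C, E} is in BCNF.
{A, B, C} is in BCNF.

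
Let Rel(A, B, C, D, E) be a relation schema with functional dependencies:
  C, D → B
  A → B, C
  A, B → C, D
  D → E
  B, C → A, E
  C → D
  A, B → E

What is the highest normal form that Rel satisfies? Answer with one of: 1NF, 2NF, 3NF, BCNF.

Candidate keys: {A}, {C}. Prime attributes: {A, C}.
For D → E we have {D}⁺ = {D, E}; {D} is not a superkey, so BCNF fails.
Because {E} is non-prime and the left side of D → E is not a superkey, the relation is not in 3NF.
With only single-attribute keys there can be no partial dependency, so 2NF holds.

2NF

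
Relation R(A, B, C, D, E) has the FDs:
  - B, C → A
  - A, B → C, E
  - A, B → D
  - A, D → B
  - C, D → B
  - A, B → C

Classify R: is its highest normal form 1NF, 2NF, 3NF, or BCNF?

BCNF

Candidate keys: {A, B}, {A, D}, {B, C}, {C, D}. Prime attributes: {A, B, C, D}.
Each dependency's left side is a superkey — BCNF holds.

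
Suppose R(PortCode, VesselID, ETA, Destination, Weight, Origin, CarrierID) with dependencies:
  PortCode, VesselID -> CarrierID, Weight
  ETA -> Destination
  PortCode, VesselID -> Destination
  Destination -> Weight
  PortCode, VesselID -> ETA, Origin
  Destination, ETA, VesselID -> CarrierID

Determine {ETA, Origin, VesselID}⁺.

Start with {ETA, Origin, VesselID}.
ETA -> Destination applies; add {Destination} → now {Destination, ETA, Origin, VesselID}.
Destination -> Weight applies; add {Weight} → now {Destination, ETA, Origin, VesselID, Weight}.
Destination, ETA, VesselID -> CarrierID applies; add {CarrierID} → now {CarrierID, Destination, ETA, Origin, VesselID, Weight}.
No further FD applies.

{CarrierID, Destination, ETA, Origin, VesselID, Weight}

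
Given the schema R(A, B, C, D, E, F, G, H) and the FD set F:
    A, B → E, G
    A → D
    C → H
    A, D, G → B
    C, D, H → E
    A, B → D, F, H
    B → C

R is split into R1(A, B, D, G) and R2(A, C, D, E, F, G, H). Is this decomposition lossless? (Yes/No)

R1 ∩ R2 = {A, D, G}; its closure under F is {A, B, C, D, E, F, G, H}.
This includes all of R1, so the common attributes are a superkey of R1 — the join is lossless.

Yes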